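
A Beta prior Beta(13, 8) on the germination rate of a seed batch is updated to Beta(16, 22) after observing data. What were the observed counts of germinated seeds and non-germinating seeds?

3 germinated seeds and 14 non-germinating seeds

A Beta(α, β) prior with s successes and f failures in binomial data gives a Beta(α+s, β+f) posterior.
Match parameters: s=16−13=3, f=22−8=14.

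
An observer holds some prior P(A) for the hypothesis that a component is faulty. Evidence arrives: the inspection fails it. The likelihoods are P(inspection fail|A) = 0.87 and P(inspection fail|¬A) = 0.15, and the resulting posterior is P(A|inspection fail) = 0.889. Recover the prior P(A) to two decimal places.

In odds form, posterior odds = prior odds × likelihood ratio, so prior odds = posterior odds ÷ LR.
Posterior odds = 0.889/(1−0.889) = 8.0090. LR = 0.87/0.15 = 5.8000.
Prior odds = 8.0090/5.8000 = 1.3809, so P(A) = 1.3809/(1+1.3809) ≈ 0.58.

P(A) = 0.58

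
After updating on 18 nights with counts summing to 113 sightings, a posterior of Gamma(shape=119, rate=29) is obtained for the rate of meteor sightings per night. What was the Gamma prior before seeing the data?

Gamma–Poisson conjugacy: posterior shape = α + Σxᵢ, posterior rate = β + n.
So α = 119 − 113 = 6 and β = 29 − 18 = 11.

Gamma(shape=6, rate=11)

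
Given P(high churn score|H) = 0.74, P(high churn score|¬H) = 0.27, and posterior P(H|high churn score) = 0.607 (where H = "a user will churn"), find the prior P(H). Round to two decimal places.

P(H) = 0.36

Bayes' rule in odds form gives O(H|E) = O(H)·[P(E|H)/P(E|¬H)], hence O(H) = O(H|E)/LR.
Posterior odds = 0.607/(1−0.607) = 1.5445. LR = 0.74/0.27 = 2.7407.
Prior odds = 1.5445/2.7407 = 0.5635, so P(H) = 0.5635/(1+0.5635) ≈ 0.36.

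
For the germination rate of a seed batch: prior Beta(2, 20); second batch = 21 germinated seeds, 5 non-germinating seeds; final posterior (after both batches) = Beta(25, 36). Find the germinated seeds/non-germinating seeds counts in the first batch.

Sequential conjugate updates are equivalent to a single update on the pooled data, so total successes = posterior α − prior α and total failures = posterior β − prior β.
Total across both batches: 25−2=23 germinated seeds, 36−20=16 non-germinating seeds.
Subtract the second batch: 23−21=2 germinated seeds and 16−5=11 non-germinating seeds.

2 germinated seeds and 11 non-germinating seeds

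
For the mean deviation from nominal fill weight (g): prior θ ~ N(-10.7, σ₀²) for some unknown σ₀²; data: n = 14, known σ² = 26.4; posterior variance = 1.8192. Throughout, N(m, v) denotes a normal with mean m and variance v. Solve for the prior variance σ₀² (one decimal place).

Posterior precision equals prior precision plus data precision: 1/σ_n² = 1/σ₀² + n/σ².
So 1/σ₀² = 1/1.8192 − 14/26.4 = 0.549692 − 0.530303 = 0.019389.
Hence σ₀² = 1/0.019389 ≈ 51.6.

σ₀² = 51.6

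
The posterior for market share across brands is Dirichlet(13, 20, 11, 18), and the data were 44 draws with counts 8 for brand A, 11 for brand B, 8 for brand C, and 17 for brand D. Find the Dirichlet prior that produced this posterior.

For a Dirichlet(α) prior with multinomial counts c, the posterior is Dirichlet(α + c) componentwise.
Subtract each count from the matching posterior parameter: 13−8=5, 20−11=9, 11−8=3, 18−17=1.

Dirichlet(5, 9, 3, 1)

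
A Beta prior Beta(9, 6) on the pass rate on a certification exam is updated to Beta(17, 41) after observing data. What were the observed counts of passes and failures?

Under Beta–binomial conjugacy the posterior parameters are (α+s, β+f).
So s = 17 − 9 = 8 and f = 41 − 6 = 35.

8 passes and 35 failures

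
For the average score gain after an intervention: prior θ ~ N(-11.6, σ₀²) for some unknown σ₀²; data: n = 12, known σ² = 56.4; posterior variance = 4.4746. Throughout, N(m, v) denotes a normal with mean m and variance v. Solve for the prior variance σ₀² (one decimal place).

σ₀² = 93.3

For the Normal–Normal model with known σ², precisions add: τ_n = τ₀ + n/σ².
So 1/σ₀² = 1/4.4746 − 12/56.4 = 0.223484 − 0.212766 = 0.010718.
Hence σ₀² = 1/0.010718 ≈ 93.3.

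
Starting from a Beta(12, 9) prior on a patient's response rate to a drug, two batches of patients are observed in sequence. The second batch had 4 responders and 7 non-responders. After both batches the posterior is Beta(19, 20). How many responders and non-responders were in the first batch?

Sequential conjugate updates are equivalent to a single update on the pooled data, so total successes = posterior α − prior α and total failures = posterior β − prior β.
Total across both batches: 19−12=7 responders, 20−9=11 non-responders.
Subtract the second batch: 7−4=3 responders and 11−7=4 non-responders.

3 responders and 4 non-responders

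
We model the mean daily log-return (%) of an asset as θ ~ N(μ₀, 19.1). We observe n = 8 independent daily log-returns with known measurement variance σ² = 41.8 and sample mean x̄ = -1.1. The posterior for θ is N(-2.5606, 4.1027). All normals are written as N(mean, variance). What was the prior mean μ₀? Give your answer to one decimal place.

μ₀ = -7.9

With known observation variance, the Normal–Normal posterior has precision τ_n = τ₀ + n/σ² and mean μ_n = (τ₀μ₀ + (n/σ²)x̄)/τ_n.
Here τ₀ = 1/19.1 = 0.052356 and τ_data = 8/41.8 = 0.191388, so τ_n = 0.243744.
Rearranging for μ₀: μ₀ = (μ_n·τ_n − τ_data·x̄)/τ₀ = (-2.5606·0.243744 − 0.191388·-1.1) / 0.052356 = -0.413604/0.052356 ≈ -7.9.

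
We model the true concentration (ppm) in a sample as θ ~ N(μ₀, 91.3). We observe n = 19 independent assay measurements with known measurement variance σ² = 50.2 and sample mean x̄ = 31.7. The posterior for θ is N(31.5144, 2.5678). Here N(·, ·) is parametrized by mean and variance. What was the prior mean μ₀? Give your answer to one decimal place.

μ₀ = 25.1

With known observation variance, the Normal–Normal posterior has precision τ_n = τ₀ + n/σ² and mean μ_n = (τ₀μ₀ + (n/σ²)x̄)/τ_n.
Here τ₀ = 1/91.3 = 0.010953 and τ_data = 19/50.2 = 0.378486, so τ_n = 0.389439.
Rearranging for μ₀: μ₀ = (μ_n·τ_n − τ_data·x̄)/τ₀ = (31.5144·0.389439 − 0.378486·31.7) / 0.010953 = 0.274930/0.010953 ≈ 25.1.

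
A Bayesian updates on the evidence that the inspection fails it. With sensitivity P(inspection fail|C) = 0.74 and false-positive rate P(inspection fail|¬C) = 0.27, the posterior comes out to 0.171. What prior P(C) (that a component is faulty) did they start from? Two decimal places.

P(C) = 0.07

Bayes' rule in odds form gives O(C|E) = O(C)·[P(E|C)/P(E|¬C)], hence O(C) = O(C|E)/LR.
Posterior odds = 0.171/(1−0.171) = 0.2063. LR = 0.74/0.27 = 2.7407.
Prior odds = 0.2063/2.7407 = 0.0753, so P(C) = 0.0753/(1+0.0753) ≈ 0.07.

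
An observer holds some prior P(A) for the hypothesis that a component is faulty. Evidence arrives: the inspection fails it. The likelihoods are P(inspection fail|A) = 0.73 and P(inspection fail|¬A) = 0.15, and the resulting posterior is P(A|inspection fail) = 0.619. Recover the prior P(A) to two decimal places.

In odds form, posterior odds = prior odds × likelihood ratio, so prior odds = posterior odds ÷ LR.
Posterior odds = 0.619/(1−0.619) = 1.6247. LR = 0.73/0.15 = 4.8667.
Prior odds = 1.6247/4.8667 = 0.3338, so P(A) = 0.3338/(1+0.3338) ≈ 0.25.

P(A) = 0.25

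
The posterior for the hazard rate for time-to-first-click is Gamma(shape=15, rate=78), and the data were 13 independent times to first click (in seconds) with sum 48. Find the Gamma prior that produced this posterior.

Gamma–exponential conjugacy: posterior shape = α + n, posterior rate = β + Σtᵢ.
So α = 15 − 13 = 2 and β = 78 − 48 = 30.

Gamma(shape=2, rate=30)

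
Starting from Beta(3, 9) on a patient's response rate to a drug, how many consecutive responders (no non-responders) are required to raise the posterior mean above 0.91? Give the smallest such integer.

After k responders and 0 non-responders the posterior is Beta(3+k, 9), with mean (3+k)/(3+9+k).
Set (3+k)/(12+k) > 0.91 and solve: k > (0.91·12 − 3)/(1 − 0.91) = 88.000.
The smallest integer exceeding 88.000 is 89, and checking k=89: (92)/(101) = 0.9109 > 0.91.

k = 89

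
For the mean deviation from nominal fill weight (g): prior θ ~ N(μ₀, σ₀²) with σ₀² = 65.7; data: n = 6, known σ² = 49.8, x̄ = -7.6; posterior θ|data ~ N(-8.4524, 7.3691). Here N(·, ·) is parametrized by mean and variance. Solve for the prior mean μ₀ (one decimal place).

With known observation variance, the Normal–Normal posterior has precision τ_n = τ₀ + n/σ² and mean μ_n = (τ₀μ₀ + (n/σ²)x̄)/τ_n.
Here τ₀ = 1/65.7 = 0.015221 and τ_data = 6/49.8 = 0.120482, so τ_n = 0.135703.
Rearranging for μ₀: μ₀ = (μ_n·τ_n − τ_data·x̄)/τ₀ = (-8.4524·0.135703 − 0.120482·-7.6) / 0.015221 = -0.231353/0.015221 ≈ -15.2.

μ₀ = -15.2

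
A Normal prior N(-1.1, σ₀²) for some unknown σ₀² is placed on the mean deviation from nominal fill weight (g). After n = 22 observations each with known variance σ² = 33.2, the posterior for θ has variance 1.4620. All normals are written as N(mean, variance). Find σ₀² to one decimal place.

For the Normal–Normal model with known σ², precisions add: τ_n = τ₀ + n/σ².
So 1/σ₀² = 1/1.4620 − 22/33.2 = 0.683995 − 0.662651 = 0.021344.
Hence σ₀² = 1/0.021344 ≈ 46.9.

σ₀² = 46.9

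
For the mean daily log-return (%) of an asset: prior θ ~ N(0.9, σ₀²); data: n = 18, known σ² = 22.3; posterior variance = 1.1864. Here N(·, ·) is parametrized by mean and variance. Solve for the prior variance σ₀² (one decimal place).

For the Normal–Normal model with known σ², precisions add: τ_n = τ₀ + n/σ².
So 1/σ₀² = 1/1.1864 − 18/22.3 = 0.842886 − 0.807175 = 0.035711.
Hence σ₀² = 1/0.035711 ≈ 28.0.

σ₀² = 28.0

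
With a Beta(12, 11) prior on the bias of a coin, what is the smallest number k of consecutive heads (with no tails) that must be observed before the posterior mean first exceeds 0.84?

After k heads and 0 tails the posterior is Beta(12+k, 11), with mean (12+k)/(12+11+k).
Set (12+k)/(23+k) > 0.84 and solve: k > (0.84·23 − 12)/(1 − 0.84) = 45.750.
The smallest integer exceeding 45.750 is 46, and checking k=46: (58)/(69) = 0.8406 > 0.84.

k = 46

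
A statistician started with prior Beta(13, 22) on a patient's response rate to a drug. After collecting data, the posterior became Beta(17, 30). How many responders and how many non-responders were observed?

4 responders and 8 non-responders

Under Beta–binomial conjugacy the posterior parameters are (α+s, β+f).
So s = 17 − 13 = 4 and f = 30 − 22 = 8.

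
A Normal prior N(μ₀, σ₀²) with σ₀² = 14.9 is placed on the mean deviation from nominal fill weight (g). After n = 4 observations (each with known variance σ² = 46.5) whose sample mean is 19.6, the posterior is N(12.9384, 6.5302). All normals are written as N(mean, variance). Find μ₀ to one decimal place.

With known observation variance, the Normal–Normal posterior has precision τ_n = τ₀ + n/σ² and mean μ_n = (τ₀μ₀ + (n/σ²)x̄)/τ_n.
Here τ₀ = 1/14.9 = 0.067114 and τ_data = 4/46.5 = 0.086022, so τ_n = 0.153136.
Rearranging for μ₀: μ₀ = (μ_n·τ_n − τ_data·x̄)/τ₀ = (12.9384·0.153136 − 0.086022·19.6) / 0.067114 = 0.295304/0.067114 ≈ 4.4.

μ₀ = 4.4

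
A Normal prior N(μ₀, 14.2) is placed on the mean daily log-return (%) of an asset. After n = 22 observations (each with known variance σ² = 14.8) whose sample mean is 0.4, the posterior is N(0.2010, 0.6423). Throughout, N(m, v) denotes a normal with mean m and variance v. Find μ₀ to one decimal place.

With known observation variance, the Normal–Normal posterior has precision τ_n = τ₀ + n/σ² and mean μ_n = (τ₀μ₀ + (n/σ²)x̄)/τ_n.
Here τ₀ = 1/14.2 = 0.070423 and τ_data = 22/14.8 = 1.486486, so τ_n = 1.556909.
Rearranging for μ₀: μ₀ = (μ_n·τ_n − τ_data·x̄)/τ₀ = (0.2010·1.556909 − 1.486486·0.4) / 0.070423 = -0.281656/0.070423 ≈ -4.0.

μ₀ = -4.0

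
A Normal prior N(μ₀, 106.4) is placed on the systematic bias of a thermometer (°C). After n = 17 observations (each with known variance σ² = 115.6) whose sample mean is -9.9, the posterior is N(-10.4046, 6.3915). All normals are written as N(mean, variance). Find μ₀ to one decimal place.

The posterior mean is a precision-weighted average: μ_n = (τ₀μ₀ + τ_data·x̄)/(τ₀+τ_data), with τ₀=1/σ₀² and τ_data=n/σ².
Here τ₀ = 1/106.4 = 0.009398 and τ_data = 17/115.6 = 0.147059, so τ_n = 0.156457.
Rearranging for μ₀: μ₀ = (μ_n·τ_n − τ_data·x̄)/τ₀ = (-10.4046·0.156457 − 0.147059·-9.9) / 0.009398 = -0.171988/0.009398 ≈ -18.3.

μ₀ = -18.3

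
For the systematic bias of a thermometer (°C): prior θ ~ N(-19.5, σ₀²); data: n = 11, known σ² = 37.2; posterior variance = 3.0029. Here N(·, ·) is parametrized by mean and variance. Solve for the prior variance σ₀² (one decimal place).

Posterior precision equals prior precision plus data precision: 1/σ_n² = 1/σ₀² + n/σ².
So 1/σ₀² = 1/3.0029 − 11/37.2 = 0.333011 − 0.295699 = 0.037312.
Hence σ₀² = 1/0.037312 ≈ 26.8.

σ₀² = 26.8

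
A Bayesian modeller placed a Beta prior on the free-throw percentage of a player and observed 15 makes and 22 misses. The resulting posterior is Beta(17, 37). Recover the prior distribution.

Beta(2, 15)

Under Beta–binomial conjugacy the posterior parameters are (α+s, β+f).
Subtract the data counts: 17−15=2, 37−22=15.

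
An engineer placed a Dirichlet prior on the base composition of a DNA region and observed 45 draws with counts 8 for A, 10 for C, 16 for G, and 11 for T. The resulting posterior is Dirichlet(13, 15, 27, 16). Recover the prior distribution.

For a Dirichlet(α) prior with multinomial counts c, the posterior is Dirichlet(α + c) componentwise.
Subtract each count from the matching posterior parameter: 13−8=5, 15−10=5, 27−16=11, 16−11=5.

Dirichlet(5, 5, 11, 5)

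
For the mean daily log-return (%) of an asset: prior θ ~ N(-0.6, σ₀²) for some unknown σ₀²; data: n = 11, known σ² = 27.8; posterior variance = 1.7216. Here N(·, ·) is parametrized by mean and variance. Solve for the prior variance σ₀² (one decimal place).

For the Normal–Normal model with known σ², precisions add: τ_n = τ₀ + n/σ².
So 1/σ₀² = 1/1.7216 − 11/27.8 = 0.580855 − 0.395683 = 0.185172.
Hence σ₀² = 1/0.185172 ≈ 5.4.

σ₀² = 5.4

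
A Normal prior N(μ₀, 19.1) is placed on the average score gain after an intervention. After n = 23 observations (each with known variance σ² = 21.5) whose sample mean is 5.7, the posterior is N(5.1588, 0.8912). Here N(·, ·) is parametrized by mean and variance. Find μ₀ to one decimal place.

With known observation variance, the Normal–Normal posterior has precision τ_n = τ₀ + n/σ² and mean μ_n = (τ₀μ₀ + (n/σ²)x̄)/τ_n.
Here τ₀ = 1/19.1 = 0.052356 and τ_data = 23/21.5 = 1.069767, so τ_n = 1.122123.
Rearranging for μ₀: μ₀ = (μ_n·τ_n − τ_data·x̄)/τ₀ = (5.1588·1.122123 − 1.069767·5.7) / 0.052356 = -0.308864/0.052356 ≈ -5.9.

μ₀ = -5.9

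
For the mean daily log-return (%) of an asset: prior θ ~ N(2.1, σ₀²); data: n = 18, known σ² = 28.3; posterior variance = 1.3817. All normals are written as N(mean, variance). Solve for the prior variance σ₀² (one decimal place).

For the Normal–Normal model with known σ², precisions add: τ_n = τ₀ + n/σ².
So 1/σ₀² = 1/1.3817 − 18/28.3 = 0.723746 − 0.636042 = 0.087704.
Hence σ₀² = 1/0.087704 ≈ 11.4.

σ₀² = 11.4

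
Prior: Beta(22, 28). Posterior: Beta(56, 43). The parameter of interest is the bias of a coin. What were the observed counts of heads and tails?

34 heads and 15 tails

Under Beta–binomial conjugacy the posterior parameters are (a+s, b+f).
So s = 56 − 22 = 34 and f = 43 − 28 = 15.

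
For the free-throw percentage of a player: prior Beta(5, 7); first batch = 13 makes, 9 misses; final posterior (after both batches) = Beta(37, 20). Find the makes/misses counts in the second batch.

Because Beta–binomial updating is additive in the counts, the combined data contributed (α_post−α_prior, β_post−β_prior) successes and failures.
Total across both batches: 37−5=32 makes, 20−7=13 misses.
Subtract the first batch: 32−13=19 makes and 13−9=4 misses.

19 makes and 4 misses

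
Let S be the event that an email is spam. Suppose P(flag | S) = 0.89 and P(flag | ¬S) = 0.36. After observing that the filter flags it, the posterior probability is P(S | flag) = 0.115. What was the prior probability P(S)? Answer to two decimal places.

Bayes' rule in odds form gives O(S|E) = O(S)·[P(E|S)/P(E|¬S)], hence O(S) = O(S|E)/LR.
Posterior odds = 0.115/(1−0.115) = 0.1299. LR = 0.89/0.36 = 2.4722.
Prior odds = 0.1299/2.4722 = 0.0525, so P(S) = 0.0525/(1+0.0525) ≈ 0.05.

P(S) = 0.05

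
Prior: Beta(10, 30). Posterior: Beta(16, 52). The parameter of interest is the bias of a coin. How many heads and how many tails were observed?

Under Beta–binomial conjugacy the posterior parameters are (a+s, b+f).
So s = 16 − 10 = 6 and f = 52 − 30 = 22.

6 heads and 22 tails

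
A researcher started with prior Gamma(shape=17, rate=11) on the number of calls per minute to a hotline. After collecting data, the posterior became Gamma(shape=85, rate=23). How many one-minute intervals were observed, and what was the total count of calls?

Gamma–Poisson conjugacy: posterior shape = α + Σxᵢ, posterior rate = β + n.
Matching: Σxᵢ = 85 − 17 = 68 and n = 23 − 11 = 12.

n = 12 one-minute intervals with total 68 calls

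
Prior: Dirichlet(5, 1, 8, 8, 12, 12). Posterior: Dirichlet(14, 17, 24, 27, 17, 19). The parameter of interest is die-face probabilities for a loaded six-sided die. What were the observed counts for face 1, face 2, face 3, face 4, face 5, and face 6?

For a Dirichlet(α) prior with multinomial counts c, the posterior is Dirichlet(α + c) componentwise.
Counts are posterior − prior componentwise: 14−5=9, 17−1=16, 24−8=16, 27−8=19, 17−12=5, 19−12=7.

counts (9, 16, 16, 19, 5, 7)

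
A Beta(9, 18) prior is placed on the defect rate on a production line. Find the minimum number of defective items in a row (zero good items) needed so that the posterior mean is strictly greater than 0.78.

After k defective items and 0 good items the posterior is Beta(9+k, 18), with mean (9+k)/(9+18+k).
Set (9+k)/(27+k) > 0.78 and solve: k > (0.78·27 − 9)/(1 − 0.78) = 54.818.
The smallest integer exceeding 54.818 is 55.

k = 55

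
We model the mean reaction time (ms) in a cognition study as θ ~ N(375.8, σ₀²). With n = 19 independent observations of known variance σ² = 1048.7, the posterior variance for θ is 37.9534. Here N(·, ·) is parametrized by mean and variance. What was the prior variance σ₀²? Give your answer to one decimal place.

For the Normal–Normal model with known σ², precisions add: τ_n = τ₀ + n/σ².
So 1/σ₀² = 1/37.9534 − 19/1048.7 = 0.026348 − 0.018118 = 0.008230.
Hence σ₀² = 1/0.008230 ≈ 121.5.

σ₀² = 121.5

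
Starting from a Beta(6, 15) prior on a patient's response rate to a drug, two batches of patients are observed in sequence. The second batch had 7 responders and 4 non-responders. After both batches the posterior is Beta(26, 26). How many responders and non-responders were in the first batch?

13 responders and 7 non-responders

Sequential conjugate updates are equivalent to a single update on the pooled data, so total successes = posterior α − prior α and total failures = posterior β − prior β.
Total across both batches: 26−6=20 responders, 26−15=11 non-responders.
Subtract the second batch: 20−7=13 responders and 11−4=7 non-responders.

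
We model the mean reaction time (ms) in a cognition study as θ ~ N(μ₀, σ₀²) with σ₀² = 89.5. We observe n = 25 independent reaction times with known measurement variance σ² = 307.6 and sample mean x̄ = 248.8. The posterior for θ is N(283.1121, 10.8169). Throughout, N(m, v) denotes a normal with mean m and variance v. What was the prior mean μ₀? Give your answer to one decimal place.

The posterior mean is a precision-weighted average: μ_n = (τ₀μ₀ + τ_data·x̄)/(τ₀+τ_data), with τ₀=1/σ₀² and τ_data=n/σ².
Here τ₀ = 1/89.5 = 0.011173 and τ_data = 25/307.6 = 0.081274, so τ_n = 0.092447.
Rearranging for μ₀: μ₀ = (μ_n·τ_n − τ_data·x̄)/τ₀ = (283.1121·0.092447 − 0.081274·248.8) / 0.011173 = 5.951893/0.011173 ≈ 532.7.

μ₀ = 532.7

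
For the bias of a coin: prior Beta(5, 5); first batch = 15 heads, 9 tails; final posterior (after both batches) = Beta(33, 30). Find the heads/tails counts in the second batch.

13 heads and 16 tails

Sequential conjugate updates are equivalent to a single update on the pooled data, so total successes = posterior α − prior α and total failures = posterior β − prior β.
Total across both batches: 33−5=28 heads, 30−5=25 tails.
Subtract the first batch: 28−15=13 heads and 25−9=16 tails.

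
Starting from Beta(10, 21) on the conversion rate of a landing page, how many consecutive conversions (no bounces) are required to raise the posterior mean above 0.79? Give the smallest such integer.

k = 70

After k conversions and 0 bounces the posterior is Beta(10+k, 21), with mean (10+k)/(10+21+k).
Set (10+k)/(31+k) > 0.79 and solve: k > (0.79·31 − 10)/(1 − 0.79) = 69.000.
The smallest integer exceeding 69.000 is 70, and checking k=70: (80)/(101) = 0.7921 > 0.79.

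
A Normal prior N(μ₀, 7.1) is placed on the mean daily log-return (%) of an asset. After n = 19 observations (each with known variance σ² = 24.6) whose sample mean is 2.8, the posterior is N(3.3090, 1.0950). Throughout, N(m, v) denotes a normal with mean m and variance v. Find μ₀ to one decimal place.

The posterior mean is a precision-weighted average: μ_n = (τ₀μ₀ + τ_data·x̄)/(τ₀+τ_data), with τ₀=1/σ₀² and τ_data=n/σ².
Here τ₀ = 1/7.1 = 0.140845 and τ_data = 19/24.6 = 0.772358, so τ_n = 0.913203.
Rearranging for μ₀: μ₀ = (μ_n·τ_n − τ_data·x̄)/τ₀ = (3.3090·0.913203 − 0.772358·2.8) / 0.140845 = 0.859186/0.140845 ≈ 6.1.

μ₀ = 6.1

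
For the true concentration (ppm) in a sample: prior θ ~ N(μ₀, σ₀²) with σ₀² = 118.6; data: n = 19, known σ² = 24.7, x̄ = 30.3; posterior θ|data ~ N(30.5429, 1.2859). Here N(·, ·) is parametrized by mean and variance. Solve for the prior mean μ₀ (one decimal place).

With known observation variance, the Normal–Normal posterior has precision τ_n = τ₀ + n/σ² and mean μ_n = (τ₀μ₀ + (n/σ²)x̄)/τ_n.
Here τ₀ = 1/118.6 = 0.008432 and τ_data = 19/24.7 = 0.769231, so τ_n = 0.777663.
Rearranging for μ₀: μ₀ = (μ_n·τ_n − τ_data·x̄)/τ₀ = (30.5429·0.777663 − 0.769231·30.3) / 0.008432 = 0.444384/0.008432 ≈ 52.7.

μ₀ = 52.7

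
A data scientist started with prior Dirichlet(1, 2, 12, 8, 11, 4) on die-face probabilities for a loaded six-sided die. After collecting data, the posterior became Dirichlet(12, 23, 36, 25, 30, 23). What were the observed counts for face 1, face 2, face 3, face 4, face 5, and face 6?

For a Dirichlet(α) prior with multinomial counts c, the posterior is Dirichlet(α + c) componentwise.
Counts are posterior − prior componentwise: 12−1=11, 23−2=21, 36−12=24, 25−8=17, 30−11=19, 23−4=19.

counts (11, 21, 24, 17, 19, 19)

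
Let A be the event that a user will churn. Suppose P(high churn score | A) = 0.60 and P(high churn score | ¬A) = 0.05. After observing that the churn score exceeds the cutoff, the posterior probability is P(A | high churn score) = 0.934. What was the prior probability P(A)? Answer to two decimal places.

P(A) = 0.54

Bayes' rule in odds form gives O(A|E) = O(A)·[P(E|A)/P(E|¬A)], hence O(A) = O(A|E)/LR.
Posterior odds = 0.934/(1−0.934) = 14.1515. LR = 0.60/0.05 = 12.0000.
Prior odds = 14.1515/12.0000 = 1.1793, so P(A) = 1.1793/(1+1.1793) ≈ 0.54.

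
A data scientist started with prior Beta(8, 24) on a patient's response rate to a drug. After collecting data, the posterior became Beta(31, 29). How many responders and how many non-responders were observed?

23 responders and 5 non-responders

Beta is conjugate to the binomial likelihood: posterior = Beta(α+s, β+f).
So s = 31 − 8 = 23 and f = 29 − 24 = 5.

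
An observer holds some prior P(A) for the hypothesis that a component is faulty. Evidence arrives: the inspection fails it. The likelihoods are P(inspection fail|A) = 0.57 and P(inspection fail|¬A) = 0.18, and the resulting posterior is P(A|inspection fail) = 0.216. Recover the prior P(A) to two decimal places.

P(A) = 0.08

In odds form, posterior odds = prior odds × likelihood ratio, so prior odds = posterior odds ÷ LR.
Posterior odds = 0.216/(1−0.216) = 0.2755. LR = 0.57/0.18 = 3.1667.
Prior odds = 0.2755/3.1667 = 0.0870, so P(A) = 0.0870/(1+0.0870) ≈ 0.08.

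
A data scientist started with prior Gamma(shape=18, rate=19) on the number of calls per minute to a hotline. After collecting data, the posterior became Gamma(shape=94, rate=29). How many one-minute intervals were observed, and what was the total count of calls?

A Gamma(α, β) prior (rate parametrization) on a Poisson rate with n observations summing to S gives posterior Gamma(α+S, β+n).
Matching: Σxᵢ = 94 − 18 = 76 and n = 29 − 19 = 10.

n = 10 one-minute intervals with total 76 calls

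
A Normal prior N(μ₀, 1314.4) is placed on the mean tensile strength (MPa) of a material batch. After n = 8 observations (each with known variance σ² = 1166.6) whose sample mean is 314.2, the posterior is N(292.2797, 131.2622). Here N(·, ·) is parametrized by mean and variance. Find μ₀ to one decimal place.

μ₀ = 94.7

With known observation variance, the Normal–Normal posterior has precision τ_n = τ₀ + n/σ² and mean μ_n = (τ₀μ₀ + (n/σ²)x̄)/τ_n.
Here τ₀ = 1/1314.4 = 0.000761 and τ_data = 8/1166.6 = 0.006858, so τ_n = 0.007619.
Rearranging for μ₀: μ₀ = (μ_n·τ_n − τ_data·x̄)/τ₀ = (292.2797·0.007619 − 0.006858·314.2) / 0.000761 = 0.072095/0.000761 ≈ 94.7.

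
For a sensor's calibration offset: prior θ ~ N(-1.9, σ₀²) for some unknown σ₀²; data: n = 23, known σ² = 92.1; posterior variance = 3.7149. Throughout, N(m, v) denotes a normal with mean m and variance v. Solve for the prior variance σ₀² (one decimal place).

Posterior precision equals prior precision plus data precision: 1/σ_n² = 1/σ₀² + n/σ².
So 1/σ₀² = 1/3.7149 − 23/92.1 = 0.269186 − 0.249729 = 0.019457.
Hence σ₀² = 1/0.019457 ≈ 51.4.

σ₀² = 51.4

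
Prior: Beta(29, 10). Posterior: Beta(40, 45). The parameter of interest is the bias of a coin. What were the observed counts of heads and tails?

Under Beta–binomial conjugacy the posterior parameters are (α+s, β+f).
So s = 40 − 29 = 11 and f = 45 − 10 = 35.

11 heads and 35 tails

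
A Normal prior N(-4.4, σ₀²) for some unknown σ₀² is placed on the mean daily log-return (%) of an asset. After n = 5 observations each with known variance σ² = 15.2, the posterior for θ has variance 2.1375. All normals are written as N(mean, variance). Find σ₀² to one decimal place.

σ₀² = 7.2

Posterior precision equals prior precision plus data precision: 1/σ_n² = 1/σ₀² + n/σ².
So 1/σ₀² = 1/2.1375 − 5/15.2 = 0.467836 − 0.328947 = 0.138889.
Hence σ₀² = 1/0.138889 ≈ 7.2.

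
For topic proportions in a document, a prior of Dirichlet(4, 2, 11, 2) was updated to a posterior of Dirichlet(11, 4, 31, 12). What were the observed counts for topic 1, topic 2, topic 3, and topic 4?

For a Dirichlet(α) prior with multinomial counts c, the posterior is Dirichlet(α + c) componentwise.
Counts are posterior − prior componentwise: 11−4=7, 4−2=2, 31−11=20, 12−2=10.

counts (7, 2, 20, 10)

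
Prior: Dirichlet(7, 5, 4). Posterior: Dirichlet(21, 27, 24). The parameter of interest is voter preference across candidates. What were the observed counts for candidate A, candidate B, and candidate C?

For a Dirichlet(α) prior with multinomial counts c, the posterior is Dirichlet(α + c) componentwise.
Counts are posterior − prior componentwise: 21−7=14, 27−5=22, 24−4=20.

counts (14, 22, 20)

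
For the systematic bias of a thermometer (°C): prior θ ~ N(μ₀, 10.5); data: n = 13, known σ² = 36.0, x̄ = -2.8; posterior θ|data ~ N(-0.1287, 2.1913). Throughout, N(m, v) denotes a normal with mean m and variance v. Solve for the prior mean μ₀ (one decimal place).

μ₀ = 10.0

With known observation variance, the Normal–Normal posterior has precision τ_n = τ₀ + n/σ² and mean μ_n = (τ₀μ₀ + (n/σ²)x̄)/τ_n.
Here τ₀ = 1/10.5 = 0.095238 and τ_data = 13/36.0 = 0.361111, so τ_n = 0.456349.
Rearranging for μ₀: μ₀ = (μ_n·τ_n − τ_data·x̄)/τ₀ = (-0.1287·0.456349 − 0.361111·-2.8) / 0.095238 = 0.952379/0.095238 ≈ 10.0.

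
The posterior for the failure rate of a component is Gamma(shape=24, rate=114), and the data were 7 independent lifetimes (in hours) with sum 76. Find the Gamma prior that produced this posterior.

For an exponential likelihood with a Gamma(α, β) prior on the rate, n observations with total T give posterior Gamma(α+n, β+T).
So α = 24 − 7 = 17 and β = 114 − 76 = 38.

Gamma(shape=17, rate=38)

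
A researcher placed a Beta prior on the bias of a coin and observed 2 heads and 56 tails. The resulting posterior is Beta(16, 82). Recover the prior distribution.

A Beta(a, b) prior with s successes and f failures in binomial data gives a Beta(a+s, b+f) posterior.
Subtract the data counts: 16−2=14, 82−56=26.

Beta(14, 26)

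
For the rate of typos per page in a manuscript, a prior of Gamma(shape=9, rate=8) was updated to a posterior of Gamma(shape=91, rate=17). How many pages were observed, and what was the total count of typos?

n = 9 pages with total 82 typos

A Gamma(α, β) prior (rate parametrization) on a Poisson rate with n observations summing to S gives posterior Gamma(α+S, β+n).
Matching: Σxᵢ = 91 − 9 = 82 and n = 17 − 8 = 9.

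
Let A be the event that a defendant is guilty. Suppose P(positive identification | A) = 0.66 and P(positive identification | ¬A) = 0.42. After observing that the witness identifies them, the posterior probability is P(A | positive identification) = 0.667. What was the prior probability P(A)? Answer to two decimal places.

P(A) = 0.56

In odds form, posterior odds = prior odds × likelihood ratio, so prior odds = posterior odds ÷ LR.
Posterior odds = 0.667/(1−0.667) = 2.0030. LR = 0.66/0.42 = 1.5714.
Prior odds = 2.0030/1.5714 = 1.2747, so P(A) = 1.2747/(1+1.2747) ≈ 0.56.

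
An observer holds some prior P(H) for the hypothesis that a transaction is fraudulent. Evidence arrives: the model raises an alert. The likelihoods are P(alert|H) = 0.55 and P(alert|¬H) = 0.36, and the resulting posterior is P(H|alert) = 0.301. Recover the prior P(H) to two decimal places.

Bayes' rule in odds form gives O(H|E) = O(H)·[P(E|H)/P(E|¬H)], hence O(H) = O(H|E)/LR.
Posterior odds = 0.301/(1−0.301) = 0.4306. LR = 0.55/0.36 = 1.5278.
Prior odds = 0.4306/1.5278 = 0.2818, so P(H) = 0.2818/(1+0.2818) ≈ 0.22.

P(H) = 0.22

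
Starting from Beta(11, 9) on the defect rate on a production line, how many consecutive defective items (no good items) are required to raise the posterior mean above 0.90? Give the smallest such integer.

k = 71

After k defective items and 0 good items the posterior is Beta(11+k, 9), with mean (11+k)/(11+9+k).
Set (11+k)/(20+k) > 0.90 and solve: k > (0.90·20 − 11)/(1 − 0.90) = 70.000.
The smallest integer exceeding 70.000 is 71, and checking k=71: (82)/(91) = 0.9011 > 0.90.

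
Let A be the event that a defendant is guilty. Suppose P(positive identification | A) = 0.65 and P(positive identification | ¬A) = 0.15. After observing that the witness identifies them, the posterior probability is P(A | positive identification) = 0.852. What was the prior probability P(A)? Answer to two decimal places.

Bayes' rule in odds form gives O(A|E) = O(A)·[P(E|A)/P(E|¬A)], hence O(A) = O(A|E)/LR.
Posterior odds = 0.852/(1−0.852) = 5.7568. LR = 0.65/0.15 = 4.3333.
Prior odds = 5.7568/4.3333 = 1.3285, so P(A) = 1.3285/(1+1.3285) ≈ 0.57.

P(A) = 0.57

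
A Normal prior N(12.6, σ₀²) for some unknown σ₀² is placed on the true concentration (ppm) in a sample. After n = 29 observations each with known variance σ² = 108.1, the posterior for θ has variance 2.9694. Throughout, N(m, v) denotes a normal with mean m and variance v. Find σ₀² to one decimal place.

For the Normal–Normal model with known σ², precisions add: τ_n = τ₀ + n/σ².
So 1/σ₀² = 1/2.9694 − 29/108.1 = 0.336768 − 0.268270 = 0.068498.
Hence σ₀² = 1/0.068498 ≈ 14.6.

σ₀² = 14.6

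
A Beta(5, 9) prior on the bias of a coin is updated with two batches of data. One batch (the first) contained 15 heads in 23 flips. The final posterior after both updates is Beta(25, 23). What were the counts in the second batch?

Sequential conjugate updates are equivalent to a single update on the pooled data, so total successes = posterior α − prior α and total failures = posterior β − prior β.
Total across both batches: 25−5=20 heads, 23−9=14 tails.
Subtract the first batch: 20−15=5 heads and 14−8=6 tails.

5 heads and 6 tails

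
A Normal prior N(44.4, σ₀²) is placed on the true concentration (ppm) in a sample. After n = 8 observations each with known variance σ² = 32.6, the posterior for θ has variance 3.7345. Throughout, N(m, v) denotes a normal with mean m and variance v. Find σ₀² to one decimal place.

Posterior precision equals prior precision plus data precision: 1/σ_n² = 1/σ₀² + n/σ².
So 1/σ₀² = 1/3.7345 − 8/32.6 = 0.267773 − 0.245399 = 0.022374.
Hence σ₀² = 1/0.022374 ≈ 44.7.

σ₀² = 44.7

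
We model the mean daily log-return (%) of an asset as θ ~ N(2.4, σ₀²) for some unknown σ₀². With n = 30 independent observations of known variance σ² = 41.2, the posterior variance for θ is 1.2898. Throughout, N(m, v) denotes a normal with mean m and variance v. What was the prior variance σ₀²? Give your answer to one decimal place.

For the Normal–Normal model with known σ², precisions add: τ_n = τ₀ + n/σ².
So 1/σ₀² = 1/1.2898 − 30/41.2 = 0.775314 − 0.728155 = 0.047159.
Hence σ₀² = 1/0.047159 ≈ 21.2.

σ₀² = 21.2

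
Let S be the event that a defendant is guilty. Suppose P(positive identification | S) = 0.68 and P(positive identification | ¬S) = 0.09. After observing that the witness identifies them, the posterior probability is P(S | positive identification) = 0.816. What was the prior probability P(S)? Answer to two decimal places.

In odds form, posterior odds = prior odds × likelihood ratio, so prior odds = posterior odds ÷ LR.
Posterior odds = 0.816/(1−0.816) = 4.4348. LR = 0.68/0.09 = 7.5556.
Prior odds = 4.4348/7.5556 = 0.5870, so P(S) = 0.5870/(1+0.5870) ≈ 0.37.

P(S) = 0.37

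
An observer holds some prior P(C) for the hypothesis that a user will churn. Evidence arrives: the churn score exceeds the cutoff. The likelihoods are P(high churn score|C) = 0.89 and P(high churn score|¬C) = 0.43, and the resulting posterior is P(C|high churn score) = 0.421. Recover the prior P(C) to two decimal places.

In odds form, posterior odds = prior odds × likelihood ratio, so prior odds = posterior odds ÷ LR.
Posterior odds = 0.421/(1−0.421) = 0.7271. LR = 0.89/0.43 = 2.0698.
Prior odds = 0.7271/2.0698 = 0.3513, so P(C) = 0.3513/(1+0.3513) ≈ 0.26.

P(C) = 0.26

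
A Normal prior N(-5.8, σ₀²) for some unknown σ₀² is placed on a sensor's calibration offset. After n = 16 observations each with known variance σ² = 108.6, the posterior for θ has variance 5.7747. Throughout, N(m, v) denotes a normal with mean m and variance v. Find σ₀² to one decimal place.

Posterior precision equals prior precision plus data precision: 1/σ_n² = 1/σ₀² + n/σ².
So 1/σ₀² = 1/5.7747 − 16/108.6 = 0.173169 − 0.147330 = 0.025839.
Hence σ₀² = 1/0.025839 ≈ 38.7.

σ₀² = 38.7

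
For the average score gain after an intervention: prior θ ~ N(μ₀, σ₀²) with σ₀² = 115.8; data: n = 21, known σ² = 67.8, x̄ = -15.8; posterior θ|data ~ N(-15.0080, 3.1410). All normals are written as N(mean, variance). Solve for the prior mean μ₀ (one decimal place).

μ₀ = 13.4

The posterior mean is a precision-weighted average: μ_n = (τ₀μ₀ + τ_data·x̄)/(τ₀+τ_data), with τ₀=1/σ₀² and τ_data=n/σ².
Here τ₀ = 1/115.8 = 0.008636 and τ_data = 21/67.8 = 0.309735, so τ_n = 0.318371.
Rearranging for μ₀: μ₀ = (μ_n·τ_n − τ_data·x̄)/τ₀ = (-15.0080·0.318371 − 0.309735·-15.8) / 0.008636 = 0.115701/0.008636 ≈ 13.4.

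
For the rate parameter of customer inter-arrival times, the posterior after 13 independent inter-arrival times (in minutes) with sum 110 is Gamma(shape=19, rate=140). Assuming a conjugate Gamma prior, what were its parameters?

Gamma–exponential conjugacy: posterior shape = α + n, posterior rate = β + Σtᵢ.
So α = 19 − 13 = 6 and β = 140 − 110 = 30.

Gamma(shape=6, rate=30)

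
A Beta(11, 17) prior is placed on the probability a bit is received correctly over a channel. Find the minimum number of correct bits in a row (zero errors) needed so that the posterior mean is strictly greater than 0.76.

k = 43

After k correct bits and 0 errors the posterior is Beta(11+k, 17), with mean (11+k)/(11+17+k).
Set (11+k)/(28+k) > 0.76 and solve: k > (0.76·28 − 11)/(1 − 0.76) = 42.833.
The smallest integer exceeding 42.833 is 43, and checking k=43: (54)/(71) = 0.7606 > 0.76.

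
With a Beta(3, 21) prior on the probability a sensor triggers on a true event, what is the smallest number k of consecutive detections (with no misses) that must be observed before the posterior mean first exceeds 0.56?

After k detections and 0 misses the posterior is Beta(3+k, 21), with mean (3+k)/(3+21+k).
Set (3+k)/(24+k) > 0.56 and solve: k > (0.56·24 − 3)/(1 − 0.56) = 23.727.
The smallest integer exceeding 23.727 is 24.

k = 24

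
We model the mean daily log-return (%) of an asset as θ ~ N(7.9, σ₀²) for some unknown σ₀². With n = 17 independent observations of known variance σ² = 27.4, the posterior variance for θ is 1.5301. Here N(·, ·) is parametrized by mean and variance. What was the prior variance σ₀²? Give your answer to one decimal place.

For the Normal–Normal model with known σ², precisions add: τ_n = τ₀ + n/σ².
So 1/σ₀² = 1/1.5301 − 17/27.4 = 0.653552 − 0.620438 = 0.033114.
Hence σ₀² = 1/0.033114 ≈ 30.2.

σ₀² = 30.2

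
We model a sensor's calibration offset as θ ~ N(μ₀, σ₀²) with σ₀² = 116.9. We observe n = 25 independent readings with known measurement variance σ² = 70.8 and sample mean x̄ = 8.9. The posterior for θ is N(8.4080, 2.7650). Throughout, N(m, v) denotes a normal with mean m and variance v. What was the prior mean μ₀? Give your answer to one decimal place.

The posterior mean is a precision-weighted average: μ_n = (τ₀μ₀ + τ_data·x̄)/(τ₀+τ_data), with τ₀=1/σ₀² and τ_data=n/σ².
Here τ₀ = 1/116.9 = 0.008554 and τ_data = 25/70.8 = 0.353107, so τ_n = 0.361661.
Rearranging for μ₀: μ₀ = (μ_n·τ_n − τ_data·x̄)/τ₀ = (8.4080·0.361661 − 0.353107·8.9) / 0.008554 = -0.101807/0.008554 ≈ -11.9.

μ₀ = -11.9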